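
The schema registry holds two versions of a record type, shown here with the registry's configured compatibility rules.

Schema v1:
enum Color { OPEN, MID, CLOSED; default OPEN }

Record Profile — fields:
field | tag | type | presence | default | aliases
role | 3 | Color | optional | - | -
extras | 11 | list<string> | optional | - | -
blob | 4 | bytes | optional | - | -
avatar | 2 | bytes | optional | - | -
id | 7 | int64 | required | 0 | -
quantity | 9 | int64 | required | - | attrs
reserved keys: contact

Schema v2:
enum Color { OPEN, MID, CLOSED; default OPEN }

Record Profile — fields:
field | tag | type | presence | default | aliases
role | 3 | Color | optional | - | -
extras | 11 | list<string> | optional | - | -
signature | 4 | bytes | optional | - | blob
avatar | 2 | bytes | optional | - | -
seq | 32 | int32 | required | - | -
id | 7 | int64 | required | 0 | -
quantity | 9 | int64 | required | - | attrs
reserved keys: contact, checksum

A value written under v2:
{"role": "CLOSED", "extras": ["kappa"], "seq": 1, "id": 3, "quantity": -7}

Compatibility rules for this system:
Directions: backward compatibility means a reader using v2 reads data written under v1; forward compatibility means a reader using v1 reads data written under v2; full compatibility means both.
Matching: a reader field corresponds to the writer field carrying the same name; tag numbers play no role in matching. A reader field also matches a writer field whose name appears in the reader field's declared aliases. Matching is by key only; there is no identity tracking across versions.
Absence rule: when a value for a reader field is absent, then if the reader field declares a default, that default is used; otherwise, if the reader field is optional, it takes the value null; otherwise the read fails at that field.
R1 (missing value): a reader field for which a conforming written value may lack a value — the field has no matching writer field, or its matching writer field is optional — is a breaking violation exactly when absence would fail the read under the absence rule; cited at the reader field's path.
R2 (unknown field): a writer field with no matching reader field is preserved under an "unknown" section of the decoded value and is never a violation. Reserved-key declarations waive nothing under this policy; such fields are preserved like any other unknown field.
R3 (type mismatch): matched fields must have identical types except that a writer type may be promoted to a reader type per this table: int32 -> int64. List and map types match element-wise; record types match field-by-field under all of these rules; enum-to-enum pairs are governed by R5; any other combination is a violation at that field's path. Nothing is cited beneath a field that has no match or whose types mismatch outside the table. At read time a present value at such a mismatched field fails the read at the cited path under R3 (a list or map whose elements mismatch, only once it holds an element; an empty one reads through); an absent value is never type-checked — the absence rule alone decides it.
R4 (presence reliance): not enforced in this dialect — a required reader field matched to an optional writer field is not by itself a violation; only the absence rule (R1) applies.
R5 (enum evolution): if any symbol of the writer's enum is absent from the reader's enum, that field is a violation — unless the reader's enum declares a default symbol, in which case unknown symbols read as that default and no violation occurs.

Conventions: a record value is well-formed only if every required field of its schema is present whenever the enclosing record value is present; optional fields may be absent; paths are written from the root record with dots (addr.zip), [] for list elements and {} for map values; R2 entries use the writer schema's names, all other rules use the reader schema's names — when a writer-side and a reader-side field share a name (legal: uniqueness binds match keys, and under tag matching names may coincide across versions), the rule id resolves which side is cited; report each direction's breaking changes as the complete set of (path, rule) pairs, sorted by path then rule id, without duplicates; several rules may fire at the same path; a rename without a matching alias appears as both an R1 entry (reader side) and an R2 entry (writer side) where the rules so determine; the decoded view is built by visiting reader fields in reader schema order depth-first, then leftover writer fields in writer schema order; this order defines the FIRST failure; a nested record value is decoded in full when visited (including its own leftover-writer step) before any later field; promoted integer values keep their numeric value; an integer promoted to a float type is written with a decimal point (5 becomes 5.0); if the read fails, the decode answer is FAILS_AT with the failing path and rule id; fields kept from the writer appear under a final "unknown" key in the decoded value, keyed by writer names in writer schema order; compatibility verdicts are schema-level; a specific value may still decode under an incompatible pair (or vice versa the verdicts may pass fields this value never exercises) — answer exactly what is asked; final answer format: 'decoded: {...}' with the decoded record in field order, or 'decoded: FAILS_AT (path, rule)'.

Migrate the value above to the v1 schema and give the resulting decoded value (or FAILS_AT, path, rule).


decoded: {"role": "CLOSED", "extras": ["kappa"], "blob": null, "avatar": null, "id": 3, "quantity": -7, "unknown": {"seq": 1}}

arrows below run writer -> reader for Profile
decoding the Profile value with the v1 reader:
  role := "CLOSED"
  extras := ["kappa"]
  blob := null (absent, optional -> null)
  avatar := null (absent, optional -> null)
  id := 3
  quantity := -7
  writer seq: kept under "unknown"
  => decoded: {"role": "CLOSED", "extras": ["kappa"], "blob": null, "avatar": null, "id": 3, "quantity": -7, "unknown": {"seq": 1}}
checking off the Profile differences that do not matter here:
  renamed field blob to signature in record Profile (alias blob declared on the renamed field) -> no rule fires on it and the decoded Profile view is identical with or without it


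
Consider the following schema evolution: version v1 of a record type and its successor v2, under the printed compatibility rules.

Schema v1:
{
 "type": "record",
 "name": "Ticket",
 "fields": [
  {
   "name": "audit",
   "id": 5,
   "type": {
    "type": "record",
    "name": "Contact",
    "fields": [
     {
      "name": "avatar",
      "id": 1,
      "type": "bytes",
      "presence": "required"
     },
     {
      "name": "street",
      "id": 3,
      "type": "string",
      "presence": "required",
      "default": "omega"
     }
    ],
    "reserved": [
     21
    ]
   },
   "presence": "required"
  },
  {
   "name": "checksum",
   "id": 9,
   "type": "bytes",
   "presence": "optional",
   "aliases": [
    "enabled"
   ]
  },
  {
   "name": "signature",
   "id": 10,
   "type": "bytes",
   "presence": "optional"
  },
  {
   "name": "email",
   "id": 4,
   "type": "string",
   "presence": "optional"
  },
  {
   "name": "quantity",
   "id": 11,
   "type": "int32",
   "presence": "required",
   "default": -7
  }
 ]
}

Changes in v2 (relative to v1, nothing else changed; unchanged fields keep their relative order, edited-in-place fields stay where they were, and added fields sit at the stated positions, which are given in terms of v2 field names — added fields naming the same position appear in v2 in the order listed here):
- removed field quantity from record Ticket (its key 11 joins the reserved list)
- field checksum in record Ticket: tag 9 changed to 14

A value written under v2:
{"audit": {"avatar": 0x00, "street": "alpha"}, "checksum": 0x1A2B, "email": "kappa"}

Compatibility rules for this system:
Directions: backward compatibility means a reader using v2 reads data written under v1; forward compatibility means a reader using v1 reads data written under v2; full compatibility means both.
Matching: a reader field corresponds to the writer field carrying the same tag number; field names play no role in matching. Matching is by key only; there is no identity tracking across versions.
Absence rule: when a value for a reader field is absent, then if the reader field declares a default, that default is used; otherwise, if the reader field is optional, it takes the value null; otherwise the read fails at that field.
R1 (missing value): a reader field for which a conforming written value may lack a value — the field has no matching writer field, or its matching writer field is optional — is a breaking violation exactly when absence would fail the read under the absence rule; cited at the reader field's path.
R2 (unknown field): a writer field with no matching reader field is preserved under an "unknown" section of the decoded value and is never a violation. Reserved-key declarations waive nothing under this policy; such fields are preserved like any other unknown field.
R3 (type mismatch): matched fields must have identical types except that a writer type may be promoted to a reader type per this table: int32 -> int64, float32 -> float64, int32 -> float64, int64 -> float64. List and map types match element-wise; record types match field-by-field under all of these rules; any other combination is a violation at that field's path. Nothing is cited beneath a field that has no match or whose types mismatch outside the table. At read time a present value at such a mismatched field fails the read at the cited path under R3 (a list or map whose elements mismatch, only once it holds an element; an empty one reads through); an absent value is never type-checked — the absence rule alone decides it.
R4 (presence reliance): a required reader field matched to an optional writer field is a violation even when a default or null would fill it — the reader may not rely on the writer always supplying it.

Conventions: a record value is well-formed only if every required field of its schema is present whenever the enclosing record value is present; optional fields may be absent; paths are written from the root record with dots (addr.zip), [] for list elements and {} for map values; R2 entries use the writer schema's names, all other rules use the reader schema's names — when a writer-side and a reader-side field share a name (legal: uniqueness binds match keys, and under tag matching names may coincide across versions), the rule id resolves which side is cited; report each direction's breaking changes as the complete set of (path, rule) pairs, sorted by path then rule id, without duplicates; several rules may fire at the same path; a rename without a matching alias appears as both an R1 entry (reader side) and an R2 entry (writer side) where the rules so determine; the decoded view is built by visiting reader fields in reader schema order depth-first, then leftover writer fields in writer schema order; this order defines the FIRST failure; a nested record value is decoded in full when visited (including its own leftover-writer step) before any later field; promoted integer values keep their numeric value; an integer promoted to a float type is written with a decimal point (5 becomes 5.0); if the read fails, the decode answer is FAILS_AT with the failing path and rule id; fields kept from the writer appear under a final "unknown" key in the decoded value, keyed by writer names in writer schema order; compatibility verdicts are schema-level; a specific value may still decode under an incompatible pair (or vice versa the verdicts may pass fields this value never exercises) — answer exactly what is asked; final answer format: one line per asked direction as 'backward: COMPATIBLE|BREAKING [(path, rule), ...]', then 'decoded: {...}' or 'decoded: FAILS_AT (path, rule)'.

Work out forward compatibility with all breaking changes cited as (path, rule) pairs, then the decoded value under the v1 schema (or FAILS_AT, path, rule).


arrows below run writer -> reader for Ticket
forward analysis of Ticket with v1 as reader and v2 as writer:
  audit: paired with writer audit (Contact -> Contact; writer required)
  no writer field matches reader checksum
  signature: paired with writer signature (bytes -> bytes; writer optional)
  email: paired with writer email (string -> string; writer optional)
  no writer field matches reader quantity
  checksum (writer side), unknown to reader
  audit.avatar: paired with writer audit.avatar (bytes -> bytes; writer required)
  audit.street: paired with writer audit.street (string -> string; writer required)
  => forward verdict for Ticket: COMPATIBLE, no violations
decoding the Ticket value with the v1 reader:
  audit.avatar := 0x00
  audit.street := "alpha"
  checksum := null (not supplied -> null)
  signature := null (not supplied -> null)
  email := "kappa"
  quantity := -7 (no value, default fills)
  writer checksum: kept under "unknown"
  => decoded: {"audit": {"avatar": 0x00, "street": "alpha"}, "checksum": null, "signature": null, "email": "kappa", "quantity": -7, "unknown": {"checksum": 0x1A2B}}
diffs on Ticket not affecting the asked answer:
  removed field quantity from record Ticket (its key 11 joins the reserved list) -> no rule fires on it in Ticket's dialect; the asked verdict holds

forward: COMPATIBLE []; decoded: {"audit": {"avatar": 0x00, "street": "alpha"}, "checksum": null, "signature": null, "email": "kappa", "quantity": -7, "unknown": {"checksum": 0x1A2B}}


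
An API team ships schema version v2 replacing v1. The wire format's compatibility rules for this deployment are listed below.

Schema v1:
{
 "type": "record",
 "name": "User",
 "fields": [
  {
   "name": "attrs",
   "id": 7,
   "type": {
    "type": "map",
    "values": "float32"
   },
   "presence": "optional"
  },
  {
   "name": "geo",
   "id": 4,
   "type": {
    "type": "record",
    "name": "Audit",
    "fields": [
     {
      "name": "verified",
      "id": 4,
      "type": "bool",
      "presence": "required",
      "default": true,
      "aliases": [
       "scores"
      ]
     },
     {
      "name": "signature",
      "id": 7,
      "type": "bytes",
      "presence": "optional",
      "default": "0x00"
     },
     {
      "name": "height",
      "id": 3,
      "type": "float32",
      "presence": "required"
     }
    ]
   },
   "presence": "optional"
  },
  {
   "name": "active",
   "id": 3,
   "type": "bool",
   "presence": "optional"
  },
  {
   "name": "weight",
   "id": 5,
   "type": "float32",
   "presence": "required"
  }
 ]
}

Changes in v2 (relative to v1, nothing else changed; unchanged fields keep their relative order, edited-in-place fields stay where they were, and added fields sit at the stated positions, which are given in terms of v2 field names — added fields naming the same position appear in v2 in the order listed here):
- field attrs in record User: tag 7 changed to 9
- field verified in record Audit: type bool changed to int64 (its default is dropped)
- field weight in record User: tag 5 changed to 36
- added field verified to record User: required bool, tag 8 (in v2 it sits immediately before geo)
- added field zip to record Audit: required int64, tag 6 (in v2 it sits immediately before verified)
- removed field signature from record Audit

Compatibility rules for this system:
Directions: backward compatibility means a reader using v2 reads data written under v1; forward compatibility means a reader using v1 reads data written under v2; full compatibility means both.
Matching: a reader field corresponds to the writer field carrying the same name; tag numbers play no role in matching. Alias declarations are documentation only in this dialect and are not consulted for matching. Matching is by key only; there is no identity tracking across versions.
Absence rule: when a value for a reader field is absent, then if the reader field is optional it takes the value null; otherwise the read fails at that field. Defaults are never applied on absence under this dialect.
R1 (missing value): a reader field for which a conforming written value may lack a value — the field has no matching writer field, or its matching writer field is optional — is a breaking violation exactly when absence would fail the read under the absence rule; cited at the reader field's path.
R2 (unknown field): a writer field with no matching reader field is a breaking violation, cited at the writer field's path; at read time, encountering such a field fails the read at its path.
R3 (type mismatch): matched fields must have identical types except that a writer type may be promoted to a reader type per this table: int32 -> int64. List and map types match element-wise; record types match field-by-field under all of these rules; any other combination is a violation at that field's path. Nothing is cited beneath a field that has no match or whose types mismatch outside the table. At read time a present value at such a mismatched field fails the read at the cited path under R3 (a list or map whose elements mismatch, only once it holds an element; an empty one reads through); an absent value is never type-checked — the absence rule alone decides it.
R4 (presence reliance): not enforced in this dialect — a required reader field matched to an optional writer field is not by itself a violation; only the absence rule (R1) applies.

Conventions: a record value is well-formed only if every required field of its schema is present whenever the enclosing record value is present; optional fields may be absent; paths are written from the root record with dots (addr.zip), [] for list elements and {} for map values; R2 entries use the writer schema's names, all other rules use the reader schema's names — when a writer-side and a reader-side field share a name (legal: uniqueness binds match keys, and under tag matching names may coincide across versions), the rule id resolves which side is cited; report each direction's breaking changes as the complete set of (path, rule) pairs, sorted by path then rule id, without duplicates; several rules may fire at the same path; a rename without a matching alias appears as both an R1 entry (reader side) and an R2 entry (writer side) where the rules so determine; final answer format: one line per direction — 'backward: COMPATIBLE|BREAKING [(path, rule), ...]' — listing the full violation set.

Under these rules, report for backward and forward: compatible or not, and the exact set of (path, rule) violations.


backward: BREAKING [(geo.signature, R2), (geo.verified, R3), (geo.zip, R1), (verified, R1)]; forward: BREAKING [(geo.verified, R3), (geo.zip, R2), (verified, R2)]

arrows below run writer -> reader for User
backward pass over User, reader schema v2, writer schema v1:
  writer optional, map<string, float32> -> map<string, float32>: reader attrs maps from writer attrs
  verified: no writer match
  writer optional, Audit -> Audit: reader geo maps from writer geo
  writer optional, bool -> bool: reader active maps from writer active
  writer required, float32 -> float32: reader weight maps from writer weight
  geo.zip: no writer match
  writer required, bool -> int64: reader geo.verified maps from writer geo.verified
  writer required, float32 -> float32: reader geo.height maps from writer geo.height
  writer field geo.signature has no reader counterpart
  breaking: (geo.signature, R2)
  breaking: (geo.verified, R3)
  breaking: (geo.zip, R1)
  breaking: (verified, R1)
  => 4 violation(s): backward is BREAKING for User
forward pass over User, reader schema v1, writer schema v2:
  writer optional, map<string, float32> -> map<string, float32>: reader attrs maps from writer attrs
  writer optional, Audit -> Audit: reader geo maps from writer geo
  writer optional, bool -> bool: reader active maps from writer active
  writer required, float32 -> float32: reader weight maps from writer weight
  writer field verified has no reader counterpart
  writer required, int64 -> bool: reader geo.verified maps from writer geo.verified
  geo.signature: no writer match
  writer required, float32 -> float32: reader geo.height maps from writer geo.height
  writer field geo.zip has no reader counterpart
  breaking: (geo.verified, R3)
  breaking: (geo.zip, R2)
  breaking: (verified, R2)
  => 3 violation(s): forward is BREAKING for User


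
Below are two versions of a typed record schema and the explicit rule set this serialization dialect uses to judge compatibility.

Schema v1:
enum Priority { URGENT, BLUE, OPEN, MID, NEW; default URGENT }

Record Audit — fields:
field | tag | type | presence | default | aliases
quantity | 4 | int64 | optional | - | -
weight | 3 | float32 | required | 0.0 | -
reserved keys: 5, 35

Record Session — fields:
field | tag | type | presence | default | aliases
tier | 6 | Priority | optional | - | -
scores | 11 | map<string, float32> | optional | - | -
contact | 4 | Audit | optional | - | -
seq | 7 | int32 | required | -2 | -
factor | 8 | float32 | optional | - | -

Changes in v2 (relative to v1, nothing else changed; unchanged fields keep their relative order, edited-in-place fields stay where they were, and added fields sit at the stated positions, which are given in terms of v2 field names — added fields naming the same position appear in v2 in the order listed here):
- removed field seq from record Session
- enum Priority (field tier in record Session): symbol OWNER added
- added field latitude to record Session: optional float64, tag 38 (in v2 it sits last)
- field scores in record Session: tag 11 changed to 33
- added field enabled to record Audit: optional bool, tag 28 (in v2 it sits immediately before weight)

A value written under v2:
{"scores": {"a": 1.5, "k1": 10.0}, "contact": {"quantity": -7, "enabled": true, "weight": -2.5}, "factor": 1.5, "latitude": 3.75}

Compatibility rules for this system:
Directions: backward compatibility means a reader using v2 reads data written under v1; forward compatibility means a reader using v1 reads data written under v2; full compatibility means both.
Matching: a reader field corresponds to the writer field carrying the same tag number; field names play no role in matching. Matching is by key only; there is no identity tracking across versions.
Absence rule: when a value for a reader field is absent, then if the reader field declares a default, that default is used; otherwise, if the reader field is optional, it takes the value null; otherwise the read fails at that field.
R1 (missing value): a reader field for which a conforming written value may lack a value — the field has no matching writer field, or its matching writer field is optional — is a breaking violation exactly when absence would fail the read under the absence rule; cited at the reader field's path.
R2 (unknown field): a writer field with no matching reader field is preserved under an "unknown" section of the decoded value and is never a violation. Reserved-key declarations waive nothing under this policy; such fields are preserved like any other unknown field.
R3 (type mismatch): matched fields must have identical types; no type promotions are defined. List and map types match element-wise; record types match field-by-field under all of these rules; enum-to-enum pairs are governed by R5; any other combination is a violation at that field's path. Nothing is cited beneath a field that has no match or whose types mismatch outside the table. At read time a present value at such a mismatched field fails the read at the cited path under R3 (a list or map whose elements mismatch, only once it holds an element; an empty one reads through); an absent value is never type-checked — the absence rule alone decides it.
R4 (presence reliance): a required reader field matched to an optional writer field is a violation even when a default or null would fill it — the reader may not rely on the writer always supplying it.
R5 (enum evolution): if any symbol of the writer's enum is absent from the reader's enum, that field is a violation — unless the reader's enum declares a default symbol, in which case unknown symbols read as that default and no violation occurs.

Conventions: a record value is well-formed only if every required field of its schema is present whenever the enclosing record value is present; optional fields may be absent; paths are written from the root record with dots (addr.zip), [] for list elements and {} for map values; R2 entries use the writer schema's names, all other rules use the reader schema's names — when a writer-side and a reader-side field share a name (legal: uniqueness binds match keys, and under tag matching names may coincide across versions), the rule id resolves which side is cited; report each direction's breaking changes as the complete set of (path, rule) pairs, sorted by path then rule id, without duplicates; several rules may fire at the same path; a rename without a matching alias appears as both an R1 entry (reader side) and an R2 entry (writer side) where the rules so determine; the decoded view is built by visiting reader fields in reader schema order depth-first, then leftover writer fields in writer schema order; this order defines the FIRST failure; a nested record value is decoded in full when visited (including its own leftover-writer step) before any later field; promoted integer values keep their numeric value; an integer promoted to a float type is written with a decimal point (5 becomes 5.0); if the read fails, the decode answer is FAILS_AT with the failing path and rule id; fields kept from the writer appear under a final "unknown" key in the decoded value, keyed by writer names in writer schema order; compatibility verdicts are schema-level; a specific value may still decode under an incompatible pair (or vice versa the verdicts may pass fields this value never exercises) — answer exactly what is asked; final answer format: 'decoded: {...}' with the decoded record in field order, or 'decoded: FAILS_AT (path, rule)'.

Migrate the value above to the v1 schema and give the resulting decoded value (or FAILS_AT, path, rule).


decoded: {"tier": null, "scores": null, "contact": {"quantity": -7, "weight": -2.5, "unknown": {"enabled": true}}, "seq": -2, "factor": 1.5, "unknown": {"scores": {"a": 1.5, "k1": 10.0}, "latitude": 3.75}}

arrows below run writer -> reader for Session
migrating the Session value to v1:
  tier := null (missing; optional => null)
  scores := null (missing; optional => null)
  contact.quantity := -7
  contact.weight := -2.5
  writer contact.enabled: kept under "unknown"
  seq := -2 (missing; default applied)
  factor := 1.5
  writer scores: kept under "unknown"
  writer latitude: kept under "unknown"
  => decoded: {"tier": null, "scores": null, "contact": {"quantity": -7, "weight": -2.5, "unknown": {"enabled": true}}, "seq": -2, "factor": 1.5, "unknown": {"scores": {"a": 1.5, "k1": 10.0}, "latitude": 3.75}}
remaining Session differences; none change what is asked:
  removed field seq from record Session -> fires no rule on Session under this dialect and leaves the result unchanged
  enum Priority (field tier in record Session): symbol OWNER added -> fires no rule on Session under this dialect and leaves the result unchanged


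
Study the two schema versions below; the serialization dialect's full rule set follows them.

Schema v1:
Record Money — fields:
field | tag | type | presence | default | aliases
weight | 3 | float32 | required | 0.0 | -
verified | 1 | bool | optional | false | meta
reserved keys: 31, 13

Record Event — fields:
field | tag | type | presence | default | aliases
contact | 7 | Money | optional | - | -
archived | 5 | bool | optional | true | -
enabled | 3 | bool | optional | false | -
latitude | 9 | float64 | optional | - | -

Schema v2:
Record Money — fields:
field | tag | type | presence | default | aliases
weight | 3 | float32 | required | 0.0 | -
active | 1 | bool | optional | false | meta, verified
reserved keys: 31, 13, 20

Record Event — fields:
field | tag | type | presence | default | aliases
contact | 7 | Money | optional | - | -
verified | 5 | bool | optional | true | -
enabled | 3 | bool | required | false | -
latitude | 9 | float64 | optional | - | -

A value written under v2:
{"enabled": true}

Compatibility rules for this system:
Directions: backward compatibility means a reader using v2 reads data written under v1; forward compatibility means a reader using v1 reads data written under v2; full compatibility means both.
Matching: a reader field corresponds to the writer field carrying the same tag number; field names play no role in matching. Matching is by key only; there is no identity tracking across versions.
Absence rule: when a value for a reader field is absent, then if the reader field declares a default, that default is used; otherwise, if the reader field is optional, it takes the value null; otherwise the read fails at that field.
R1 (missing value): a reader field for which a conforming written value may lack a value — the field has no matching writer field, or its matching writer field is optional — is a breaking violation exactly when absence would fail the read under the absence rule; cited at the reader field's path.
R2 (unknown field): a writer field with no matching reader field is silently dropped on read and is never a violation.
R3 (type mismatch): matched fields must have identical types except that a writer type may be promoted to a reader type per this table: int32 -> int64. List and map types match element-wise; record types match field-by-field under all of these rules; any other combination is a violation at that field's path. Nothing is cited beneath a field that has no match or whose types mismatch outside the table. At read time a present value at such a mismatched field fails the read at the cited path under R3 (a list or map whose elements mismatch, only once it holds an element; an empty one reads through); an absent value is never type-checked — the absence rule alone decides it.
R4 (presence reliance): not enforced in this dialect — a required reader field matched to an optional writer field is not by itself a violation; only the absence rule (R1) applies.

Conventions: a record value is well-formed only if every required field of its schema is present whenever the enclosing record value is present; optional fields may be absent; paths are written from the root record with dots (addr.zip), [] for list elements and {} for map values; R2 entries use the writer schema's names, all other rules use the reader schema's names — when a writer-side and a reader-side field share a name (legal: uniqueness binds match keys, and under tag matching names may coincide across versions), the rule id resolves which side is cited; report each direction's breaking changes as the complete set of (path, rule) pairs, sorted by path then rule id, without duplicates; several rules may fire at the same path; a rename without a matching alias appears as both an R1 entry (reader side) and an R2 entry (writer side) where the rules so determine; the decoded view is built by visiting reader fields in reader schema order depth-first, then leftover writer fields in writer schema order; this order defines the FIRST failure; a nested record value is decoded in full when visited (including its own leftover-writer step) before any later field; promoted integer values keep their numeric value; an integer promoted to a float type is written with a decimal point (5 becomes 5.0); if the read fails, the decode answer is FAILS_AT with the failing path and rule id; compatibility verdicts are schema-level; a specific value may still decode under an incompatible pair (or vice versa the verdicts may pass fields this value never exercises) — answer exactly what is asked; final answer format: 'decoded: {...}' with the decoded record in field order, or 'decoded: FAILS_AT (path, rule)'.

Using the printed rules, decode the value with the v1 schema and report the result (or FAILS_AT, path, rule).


decoded: {"contact": null, "archived": true, "enabled": true, "latitude": null}

each type pair in Event: writer, then reader
decode (reader v1):
  contact := null (absent, optional -> null)
  archived := true (absent -> default)
  enabled := true
  latitude := null (absent, optional -> null)
  => decoded: {"contact": null, "archived": true, "enabled": true, "latitude": null}
the rest of the Event diff is inert for this question:
  renamed field verified to active in record Money (alias verified declared on the renamed field) -> triggers nothing under the printed rules; the Event answer is the same either way
  renamed field archived to verified in record Event -> triggers nothing under the printed rules; the Event answer is the same either way
  field enabled in record Event: optional changed to required -> triggers nothing under the printed rules; the Event answer is the same either way


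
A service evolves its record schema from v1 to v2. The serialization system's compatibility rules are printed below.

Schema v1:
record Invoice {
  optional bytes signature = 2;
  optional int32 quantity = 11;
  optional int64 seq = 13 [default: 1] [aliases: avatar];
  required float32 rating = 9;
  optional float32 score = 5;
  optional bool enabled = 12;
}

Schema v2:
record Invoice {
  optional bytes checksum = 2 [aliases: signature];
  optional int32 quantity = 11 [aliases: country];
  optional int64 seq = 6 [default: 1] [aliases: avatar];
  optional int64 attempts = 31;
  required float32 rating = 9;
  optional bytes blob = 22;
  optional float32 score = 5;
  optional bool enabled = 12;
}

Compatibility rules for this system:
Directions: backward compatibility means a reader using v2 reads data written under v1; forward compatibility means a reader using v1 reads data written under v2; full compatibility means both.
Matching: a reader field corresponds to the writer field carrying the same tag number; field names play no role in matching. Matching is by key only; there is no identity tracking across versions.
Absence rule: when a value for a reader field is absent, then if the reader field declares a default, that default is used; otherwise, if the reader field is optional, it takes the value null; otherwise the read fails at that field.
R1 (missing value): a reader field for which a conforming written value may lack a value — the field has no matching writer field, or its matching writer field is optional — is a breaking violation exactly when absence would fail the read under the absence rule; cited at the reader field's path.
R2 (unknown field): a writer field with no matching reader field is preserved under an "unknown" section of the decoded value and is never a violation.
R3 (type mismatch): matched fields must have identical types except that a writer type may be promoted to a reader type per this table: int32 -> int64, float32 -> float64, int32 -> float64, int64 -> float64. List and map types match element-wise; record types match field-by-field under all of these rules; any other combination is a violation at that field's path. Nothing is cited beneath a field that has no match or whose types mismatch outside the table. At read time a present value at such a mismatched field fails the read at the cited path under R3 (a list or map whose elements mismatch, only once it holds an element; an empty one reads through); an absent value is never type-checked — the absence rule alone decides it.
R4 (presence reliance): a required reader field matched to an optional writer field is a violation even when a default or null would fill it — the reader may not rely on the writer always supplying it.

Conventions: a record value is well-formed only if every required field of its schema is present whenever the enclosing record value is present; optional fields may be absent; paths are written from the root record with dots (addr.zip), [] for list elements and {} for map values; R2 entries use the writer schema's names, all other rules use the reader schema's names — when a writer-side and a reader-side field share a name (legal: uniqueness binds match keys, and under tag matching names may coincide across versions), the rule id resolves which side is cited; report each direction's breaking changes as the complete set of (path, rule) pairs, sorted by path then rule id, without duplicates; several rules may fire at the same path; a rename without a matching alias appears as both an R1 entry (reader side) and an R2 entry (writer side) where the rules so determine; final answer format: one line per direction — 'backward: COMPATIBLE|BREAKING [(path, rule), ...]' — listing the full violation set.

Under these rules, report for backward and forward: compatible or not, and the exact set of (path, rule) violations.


each type pair in Invoice: writer, then reader
backward analysis of Invoice with v2 as reader and v1 as writer:
  checksum: bytes -> bytes, writer optional; from signature
  quantity: int32 -> int32, writer optional; from quantity
  seq: no writer-side match
  attempts: no writer-side match
  rating: float32 -> float32, writer required; from rating
  blob: no writer-side match
  score: float32 -> float32, writer optional; from score
  enabled: bool -> bool, writer optional; from enabled
  writer seq: unknown to reader
  nothing fires on Invoice: backward is COMPATIBLE
forward analysis of Invoice with v1 as reader and v2 as writer:
  signature: bytes -> bytes, writer optional; from checksum
  quantity: int32 -> int32, writer optional; from quantity
  seq: no writer-side match
  rating: float32 -> float32, writer required; from rating
  score: float32 -> float32, writer optional; from score
  enabled: bool -> bool, writer optional; from enabled
  writer seq: unknown to reader
  writer attempts: unknown to reader
  writer blob: unknown to reader
  nothing fires on Invoice: forward is COMPATIBLE

backward: COMPATIBLE []; forward: COMPATIBLE []


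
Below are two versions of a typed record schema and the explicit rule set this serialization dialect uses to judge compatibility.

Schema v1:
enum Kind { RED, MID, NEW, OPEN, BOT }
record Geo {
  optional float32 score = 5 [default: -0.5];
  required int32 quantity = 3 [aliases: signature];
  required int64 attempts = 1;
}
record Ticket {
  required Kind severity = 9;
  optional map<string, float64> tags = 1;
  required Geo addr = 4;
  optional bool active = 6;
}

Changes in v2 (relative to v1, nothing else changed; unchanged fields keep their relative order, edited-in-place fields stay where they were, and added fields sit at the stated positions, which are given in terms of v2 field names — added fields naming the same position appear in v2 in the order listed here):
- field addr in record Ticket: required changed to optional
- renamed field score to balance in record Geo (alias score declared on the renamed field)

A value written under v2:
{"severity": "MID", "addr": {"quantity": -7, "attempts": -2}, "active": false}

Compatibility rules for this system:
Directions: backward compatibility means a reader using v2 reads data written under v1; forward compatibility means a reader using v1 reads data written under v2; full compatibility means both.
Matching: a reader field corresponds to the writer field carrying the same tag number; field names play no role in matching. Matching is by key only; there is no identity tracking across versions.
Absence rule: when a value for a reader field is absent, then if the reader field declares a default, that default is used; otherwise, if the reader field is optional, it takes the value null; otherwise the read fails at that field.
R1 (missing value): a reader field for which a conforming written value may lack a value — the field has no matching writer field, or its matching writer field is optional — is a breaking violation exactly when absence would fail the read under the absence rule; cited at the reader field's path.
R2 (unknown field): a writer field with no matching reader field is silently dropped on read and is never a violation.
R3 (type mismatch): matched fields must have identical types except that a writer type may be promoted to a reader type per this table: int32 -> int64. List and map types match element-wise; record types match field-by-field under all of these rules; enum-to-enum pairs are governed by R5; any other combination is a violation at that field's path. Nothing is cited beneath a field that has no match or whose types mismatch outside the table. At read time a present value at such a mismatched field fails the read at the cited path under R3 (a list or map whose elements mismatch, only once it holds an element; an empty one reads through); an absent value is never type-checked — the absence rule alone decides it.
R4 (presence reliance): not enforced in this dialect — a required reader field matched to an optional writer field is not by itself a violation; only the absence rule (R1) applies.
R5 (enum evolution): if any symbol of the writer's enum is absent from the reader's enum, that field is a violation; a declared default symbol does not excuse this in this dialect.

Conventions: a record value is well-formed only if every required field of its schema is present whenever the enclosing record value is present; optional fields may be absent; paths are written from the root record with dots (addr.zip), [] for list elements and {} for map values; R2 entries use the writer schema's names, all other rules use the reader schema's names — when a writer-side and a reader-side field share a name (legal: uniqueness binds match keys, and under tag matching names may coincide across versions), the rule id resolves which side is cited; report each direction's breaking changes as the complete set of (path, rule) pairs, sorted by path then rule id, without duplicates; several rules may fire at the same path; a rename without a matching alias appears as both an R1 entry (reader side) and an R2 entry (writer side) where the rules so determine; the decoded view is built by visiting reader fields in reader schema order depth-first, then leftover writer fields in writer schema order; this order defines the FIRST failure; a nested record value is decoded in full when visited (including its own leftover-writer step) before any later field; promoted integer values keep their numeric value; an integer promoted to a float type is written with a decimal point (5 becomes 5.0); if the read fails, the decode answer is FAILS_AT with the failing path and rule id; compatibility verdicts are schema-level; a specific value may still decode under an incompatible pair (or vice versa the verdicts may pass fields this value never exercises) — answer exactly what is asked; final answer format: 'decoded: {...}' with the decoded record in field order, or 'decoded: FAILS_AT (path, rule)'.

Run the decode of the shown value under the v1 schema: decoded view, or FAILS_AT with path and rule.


decoded: {"severity": "MID", "tags": null, "addr": {"score": -0.5, "quantity": -7, "attempts": -2}, "active": false}

the writer's type comes first in each Ticket pair
decode (reader v1):
  severity := "MID"
  tags := null (not supplied -> null)
  addr.score := -0.5 (no value, default fills)
  addr.quantity := -7
  addr.attempts := -2
  active := false
  => decoded: {"severity": "MID", "tags": null, "addr": {"score": -0.5, "quantity": -7, "attempts": -2}, "active": false}
remaining Ticket differences; none change what is asked:
  field addr in record Ticket: required changed to optional -> matters for Ticket compatibility verdicts, not for this value's decode
  renamed field score to balance in record Geo (alias score declared on the renamed field) -> triggers nothing under the printed rules; the Ticket answer is the same either way
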